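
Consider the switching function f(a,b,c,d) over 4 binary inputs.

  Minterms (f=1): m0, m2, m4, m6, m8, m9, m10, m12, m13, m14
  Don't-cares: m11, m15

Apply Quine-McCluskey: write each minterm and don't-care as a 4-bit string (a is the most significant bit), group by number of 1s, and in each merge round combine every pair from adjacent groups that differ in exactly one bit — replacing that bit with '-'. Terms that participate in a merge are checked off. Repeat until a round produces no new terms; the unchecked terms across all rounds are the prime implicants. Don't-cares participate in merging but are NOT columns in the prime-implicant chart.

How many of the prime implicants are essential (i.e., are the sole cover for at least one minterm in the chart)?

Round 0: 0000✓ 0010✓ 0100✓ 0110✓ 1000✓ 1001✓ 1010✓ 1011✓ 1100✓ 1101✓ 1110✓ 1111✓
Round 1: -000✓ -010✓ -100✓ -110✓ 0-00✓ 0-10✓ 00-0✓ 01-0✓ 1-00✓ 1-01✓ 1-10✓ 1-11✓ 10-0✓ 10-1✓ 100-✓ 101-✓ 11-0✓ 11-1✓ 110-✓ 111-✓
Round 2: --00✓ --10✓ -0-0✓ -1-0✓ 0--0✓ 1--0✓ 1--1✓ 1-0-✓ 1-1-✓ 10--✓ 11--✓
Round 3: ---0 1---
PIs = {---0, 1---}
Coverage chart:
  m0: ---0 ←essential
  m2: ---0 ←essential
  m4: ---0 ←essential
  m6: ---0 ←essential
  m8: ---0,1---
  m9: 1--- ←essential
  m10: ---0,1---
  m12: ---0,1---
  m13: 1--- ←essential
  m14: ---0,1---
Essential: ---0, 1---

2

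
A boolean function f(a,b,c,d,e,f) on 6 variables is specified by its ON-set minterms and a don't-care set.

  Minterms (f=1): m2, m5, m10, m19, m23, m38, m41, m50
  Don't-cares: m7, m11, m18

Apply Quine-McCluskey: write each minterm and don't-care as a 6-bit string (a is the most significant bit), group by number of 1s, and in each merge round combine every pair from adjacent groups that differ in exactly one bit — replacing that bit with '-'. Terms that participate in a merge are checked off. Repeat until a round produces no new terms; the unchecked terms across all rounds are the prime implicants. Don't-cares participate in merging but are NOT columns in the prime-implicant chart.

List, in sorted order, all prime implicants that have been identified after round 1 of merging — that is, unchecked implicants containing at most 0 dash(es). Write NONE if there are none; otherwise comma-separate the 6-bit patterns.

100110, 101001

[col 0] 000010*, 000101*, 000111*, 001010*, 001011*, 010010*, 010011*, 010111*, 100110, 101001, 110010*
[col 1] -10010, 0-0010, 0-0111, 00-010, 0001-1, 00101-, 010-11, 01001-
Prime implicants: -10010, 0-0010, 0-0111, 00-010, 0001-1, 00101-, 010-11, 01001-, 100110, 101001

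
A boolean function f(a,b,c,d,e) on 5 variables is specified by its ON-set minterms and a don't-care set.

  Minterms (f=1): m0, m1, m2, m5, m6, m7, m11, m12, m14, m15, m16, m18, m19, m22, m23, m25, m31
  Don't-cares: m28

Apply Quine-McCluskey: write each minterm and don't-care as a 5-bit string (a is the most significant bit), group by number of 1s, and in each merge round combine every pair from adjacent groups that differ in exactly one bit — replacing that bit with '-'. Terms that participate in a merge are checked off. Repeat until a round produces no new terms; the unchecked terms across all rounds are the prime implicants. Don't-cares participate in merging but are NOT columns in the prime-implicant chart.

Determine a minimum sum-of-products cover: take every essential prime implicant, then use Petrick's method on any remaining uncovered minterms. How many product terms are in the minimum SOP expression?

[col 0] 00000*, 00001*, 00010*, 00101*, 00110*, 00111*, 01011*, 01100*, 01110*, 01111*, 10000*, 10010*, 10011*, 10110*, 10111*, 11001, 11100*, 11111*
[col 1] -0000*, -0010*, -0110*, -0111*, -1100, -1111*, 0-110*, 0-111*, 00-01, 00-10*, 000-0*, 0000-, 001-1, 0011-*, 01-11, 011-0, 0111-*, 1-111*, 10-10*, 10-11*, 100-0*, 1001-*, 1011-*
[col 2] --111, -0-10, -00-0, -011-, 0-11-, 10-1-
Prime implicants: --111, -0-10, -00-0, -011-, -1100, 0-11-, 00-01, 0000-, 001-1, 01-11, 011-0, 10-1-, 11001
PI chart (minterm → PIs covering it):
  0 | -00-0,0000-
  1 | 00-01,0000-
  2 | -0-10,-00-0
  5 | 00-01,001-1
  6 | -0-10,-011-,0-11-
  7 | --111,-011-,0-11-,001-1
  11 | 01-11  (sole → essential)
  12 | -1100,011-0
  14 | 0-11-,011-0
  15 | --111,0-11-,01-11
  16 | -00-0  (sole → essential)
  18 | -0-10,-00-0,10-1-
  19 | 10-1-  (sole → essential)
  22 | -0-10,-011-,10-1-
  23 | --111,-011-,10-1-
  25 | 11001  (sole → essential)
  31 | --111  (sole → essential)
Essential prime implicants: --111, -00-0, 01-11, 10-1-, 11001
Petrick residual → -0-10, 00-01, 011-0
Minimum SOP uses 8 PIs: cde + b'de' + b'c'e' + a'b'd'e + a'bde + a'bce' + ab'd + abc'd'e

8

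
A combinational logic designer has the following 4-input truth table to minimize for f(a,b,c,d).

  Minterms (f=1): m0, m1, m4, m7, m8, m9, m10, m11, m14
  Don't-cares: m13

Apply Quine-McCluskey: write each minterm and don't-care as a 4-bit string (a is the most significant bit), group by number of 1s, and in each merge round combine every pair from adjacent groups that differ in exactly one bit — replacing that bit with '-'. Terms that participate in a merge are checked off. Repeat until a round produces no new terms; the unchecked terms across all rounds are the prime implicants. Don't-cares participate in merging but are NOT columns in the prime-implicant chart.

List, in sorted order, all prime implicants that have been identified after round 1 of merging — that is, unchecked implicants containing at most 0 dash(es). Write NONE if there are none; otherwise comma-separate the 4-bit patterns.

0111

size-2^0 implicants → 0000(✓)  0001(✓)  0100(✓)  0111  1000(✓)  1001(✓)  1010(✓)  1011(✓)  1101(✓)  1110(✓)
size-2^1 implicants → -000(✓)  -001(✓)  0-00  000-(✓)  1-01  1-10  10-0(✓)  10-1(✓)  100-(✓)  101-(✓)
size-2^2 implicants → -00-  10--
Unchecked terms (primes): -00-, 0-00, 0111, 1-01, 1-10, 10--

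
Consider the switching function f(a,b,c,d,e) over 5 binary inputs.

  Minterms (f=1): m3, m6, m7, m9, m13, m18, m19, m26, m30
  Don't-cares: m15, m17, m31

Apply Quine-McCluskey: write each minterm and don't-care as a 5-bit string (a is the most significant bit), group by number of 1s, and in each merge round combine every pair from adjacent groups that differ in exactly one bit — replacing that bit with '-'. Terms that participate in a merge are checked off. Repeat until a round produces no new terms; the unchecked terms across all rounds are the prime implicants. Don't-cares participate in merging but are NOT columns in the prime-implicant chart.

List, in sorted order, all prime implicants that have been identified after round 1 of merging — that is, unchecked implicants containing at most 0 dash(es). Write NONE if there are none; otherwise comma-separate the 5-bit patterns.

Round 0: 00011✓ 00110✓ 00111✓ 01001✓ 01101✓ 01111✓ 10001✓ 10010✓ 10011✓ 11010✓ 11110✓ 11111✓
Round 1: -0011 -1111 0-111 00-11 0011- 01-01 011-1 1-010 100-1 1001- 11-10 1111-
PIs = {-0011, -1111, 0-111, 00-11, 0011-, 01-01, 011-1, 1-010, 100-1, 1001-, 11-10, 1111-}

NONE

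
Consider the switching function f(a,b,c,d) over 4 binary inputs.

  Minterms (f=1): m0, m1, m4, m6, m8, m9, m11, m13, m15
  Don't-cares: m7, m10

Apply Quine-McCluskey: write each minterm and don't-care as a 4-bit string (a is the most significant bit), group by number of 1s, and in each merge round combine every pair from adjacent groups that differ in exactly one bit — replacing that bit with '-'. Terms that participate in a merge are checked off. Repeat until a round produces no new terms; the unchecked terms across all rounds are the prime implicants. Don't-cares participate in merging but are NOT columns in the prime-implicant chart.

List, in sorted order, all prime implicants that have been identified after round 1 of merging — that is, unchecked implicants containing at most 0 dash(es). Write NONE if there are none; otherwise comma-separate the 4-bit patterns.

NONE

Round 0: 0000✓ 0001✓ 0100✓ 0110✓ 0111✓ 1000✓ 1001✓ 1010✓ 1011✓ 1101✓ 1111✓
Round 1: -000✓ -001✓ -111 0-00 000-✓ 01-0 011- 1-01✓ 1-11✓ 10-0✓ 10-1✓ 100-✓ 101-✓ 11-1✓
Round 2: -00- 1--1 10--
PIs = {-00-, -111, 0-00, 01-0, 011-, 1--1, 10--}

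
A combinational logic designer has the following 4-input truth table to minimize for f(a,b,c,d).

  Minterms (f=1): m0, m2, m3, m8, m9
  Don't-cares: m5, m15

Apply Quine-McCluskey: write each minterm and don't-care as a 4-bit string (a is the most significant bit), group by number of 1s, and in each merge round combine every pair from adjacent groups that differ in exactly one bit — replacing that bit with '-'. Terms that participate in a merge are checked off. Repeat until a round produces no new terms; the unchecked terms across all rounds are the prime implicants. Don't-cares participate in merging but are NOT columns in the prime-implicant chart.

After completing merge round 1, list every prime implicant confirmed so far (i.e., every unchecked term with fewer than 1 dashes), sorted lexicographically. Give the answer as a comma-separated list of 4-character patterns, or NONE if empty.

size-2^0 implicants → 0000(✓)  0010(✓)  0011(✓)  0101  1000(✓)  1001(✓)  1111
size-2^1 implicants → -000  00-0  001-  100-
Unchecked terms (primes): -000, 00-0, 001-, 0101, 100-, 1111

0101, 1111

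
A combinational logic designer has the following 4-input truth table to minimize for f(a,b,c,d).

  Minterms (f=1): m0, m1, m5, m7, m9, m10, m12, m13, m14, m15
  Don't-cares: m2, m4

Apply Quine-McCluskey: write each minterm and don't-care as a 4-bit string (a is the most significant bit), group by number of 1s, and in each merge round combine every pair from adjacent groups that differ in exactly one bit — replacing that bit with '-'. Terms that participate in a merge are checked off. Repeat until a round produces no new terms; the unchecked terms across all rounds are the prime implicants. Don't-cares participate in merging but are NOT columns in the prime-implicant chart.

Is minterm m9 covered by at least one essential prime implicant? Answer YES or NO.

YES

size-2^0 implicants → 0000(✓)  0001(✓)  0010(✓)  0100(✓)  0101(✓)  0111(✓)  1001(✓)  1010(✓)  1100(✓)  1101(✓)  1110(✓)  1111(✓)
size-2^1 implicants → -001(✓)  -010  -100(✓)  -101(✓)  -111(✓)  0-00(✓)  0-01(✓)  00-0  000-(✓)  01-1(✓)  010-(✓)  1-01(✓)  1-10  11-0(✓)  11-1(✓)  110-(✓)  111-(✓)
size-2^2 implicants → --01  -1-1  -10-  0-0-  11--
Unchecked terms (primes): --01, -010, -1-1, -10-, 0-0-, 00-0, 1-10, 11--
Minterm coverage:
  m0 ⊆ 0-0-,00-0
  m1 ⊆ --01,0-0-
  m5 ⊆ --01,-1-1,-10-,0-0-
  m7 ⊆ -1-1 [E]
  m9 ⊆ --01 [E]
  m10 ⊆ -010,1-10
  m12 ⊆ -10-,11--
  m13 ⊆ --01,-1-1,-10-,11--
  m14 ⊆ 1-10,11--
  m15 ⊆ -1-1,11--
E = {--01, -1-1}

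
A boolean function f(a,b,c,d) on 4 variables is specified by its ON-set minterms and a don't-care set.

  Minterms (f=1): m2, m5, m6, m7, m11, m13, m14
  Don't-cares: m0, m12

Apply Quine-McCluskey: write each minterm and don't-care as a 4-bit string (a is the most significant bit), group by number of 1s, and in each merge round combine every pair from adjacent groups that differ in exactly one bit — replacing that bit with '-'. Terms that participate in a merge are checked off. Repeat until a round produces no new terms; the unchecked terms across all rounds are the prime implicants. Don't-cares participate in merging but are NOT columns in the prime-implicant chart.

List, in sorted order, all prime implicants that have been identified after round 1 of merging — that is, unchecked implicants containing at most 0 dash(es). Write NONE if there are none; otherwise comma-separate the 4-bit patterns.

1011

Round 0: 0000✓ 0010✓ 0101✓ 0110✓ 0111✓ 1011 1100✓ 1101✓ 1110✓
Round 1: -101 -110 0-10 00-0 01-1 011- 11-0 110-
PIs = {-101, -110, 0-10, 00-0, 01-1, 011-, 1011, 11-0, 110-}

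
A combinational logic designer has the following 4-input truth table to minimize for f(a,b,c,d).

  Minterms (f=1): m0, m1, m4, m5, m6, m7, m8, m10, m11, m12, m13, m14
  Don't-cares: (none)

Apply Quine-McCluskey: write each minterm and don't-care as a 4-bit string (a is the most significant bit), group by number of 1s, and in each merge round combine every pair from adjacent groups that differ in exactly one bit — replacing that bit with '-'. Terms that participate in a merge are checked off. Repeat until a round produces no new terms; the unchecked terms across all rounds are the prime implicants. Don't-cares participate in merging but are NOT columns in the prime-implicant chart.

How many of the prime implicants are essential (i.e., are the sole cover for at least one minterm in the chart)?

4

[col 0] 0000*, 0001*, 0100*, 0101*, 0110*, 0111*, 1000*, 1010*, 1011*, 1100*, 1101*, 1110*
[col 1] -000*, -100*, -101*, -110*, 0-00*, 0-01*, 000-*, 01-0*, 01-1*, 010-*, 011-*, 1-00*, 1-10*, 10-0*, 101-, 11-0*, 110-*
[col 2] --00, -1-0, -10-, 0-0-, 01--, 1--0
Prime implicants: --00, -1-0, -10-, 0-0-, 01--, 1--0, 101-
PI chart (minterm → PIs covering it):
  0 | --00,0-0-
  1 | 0-0-  (sole → essential)
  4 | --00,-1-0,-10-,0-0-,01--
  5 | -10-,0-0-,01--
  6 | -1-0,01--
  7 | 01--  (sole → essential)
  8 | --00,1--0
  10 | 1--0,101-
  11 | 101-  (sole → essential)
  12 | --00,-1-0,-10-,1--0
  13 | -10-  (sole → essential)
  14 | -1-0,1--0
Essential prime implicants: -10-, 0-0-, 01--, 101-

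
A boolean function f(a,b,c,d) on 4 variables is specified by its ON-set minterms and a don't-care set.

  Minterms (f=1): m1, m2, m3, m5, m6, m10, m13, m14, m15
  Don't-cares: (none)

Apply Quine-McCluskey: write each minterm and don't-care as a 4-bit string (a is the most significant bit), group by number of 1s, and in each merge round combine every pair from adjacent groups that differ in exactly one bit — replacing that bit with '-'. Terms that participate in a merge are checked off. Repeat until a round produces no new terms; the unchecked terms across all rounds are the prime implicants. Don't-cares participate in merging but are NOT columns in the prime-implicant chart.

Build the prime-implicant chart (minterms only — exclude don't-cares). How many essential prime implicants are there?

[col 0] 0001*, 0010*, 0011*, 0101*, 0110*, 1010*, 1101*, 1110*, 1111*
[col 1] -010*, -101, -110*, 0-01, 0-10*, 00-1, 001-, 1-10*, 11-1, 111-
[col 2] --10
Prime implicants: --10, -101, 0-01, 00-1, 001-, 11-1, 111-
PI chart (minterm → PIs covering it):
  1 | 0-01,00-1
  2 | --10,001-
  3 | 00-1,001-
  5 | -101,0-01
  6 | --10  (sole → essential)
  10 | --10  (sole → essential)
  13 | -101,11-1
  14 | --10,111-
  15 | 11-1,111-
Essential prime implicants: --10

1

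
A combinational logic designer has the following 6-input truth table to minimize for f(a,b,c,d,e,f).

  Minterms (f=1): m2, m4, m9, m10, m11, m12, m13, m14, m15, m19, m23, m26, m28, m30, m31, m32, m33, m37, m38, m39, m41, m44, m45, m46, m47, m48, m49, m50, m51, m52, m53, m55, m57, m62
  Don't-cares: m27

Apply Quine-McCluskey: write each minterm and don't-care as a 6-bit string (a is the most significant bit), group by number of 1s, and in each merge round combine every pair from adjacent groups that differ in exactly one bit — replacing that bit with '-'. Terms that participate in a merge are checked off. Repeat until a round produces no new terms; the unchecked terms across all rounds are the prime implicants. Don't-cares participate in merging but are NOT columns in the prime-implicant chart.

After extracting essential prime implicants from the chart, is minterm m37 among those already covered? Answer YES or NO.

NO

[col 0] 000010*, 000100*, 001001*, 001010*, 001011*, 001100*, 001101*, 001110*, 001111*, 010011*, 010111*, 011010*, 011011*, 011100*, 011110*, 011111*, 100000*, 100001*, 100101*, 100110*, 100111*, 101001*, 101100*, 101101*, 101110*, 101111*, 110000*, 110001*, 110010*, 110011*, 110100*, 110101*, 110111*, 111001*, 111110*
[col 1] -01001*, -01100*, -01101*, -01110*, -01111*, -10011*, -10111*, -11110*, 0-1010*, 0-1011*, 0-1100*, 0-1110*, 0-1111*, 00-010, 00-100, 001-01*, 001-10*, 001-11*, 0010-1*, 00101-*, 0011-0*, 0011-1*, 00110-*, 00111-*, 01-011*, 01-111*, 010-11*, 011-10*, 011-11*, 01101-*, 0111-0*, 01111-*, 1-0000*, 1-0001*, 1-0101*, 1-0111*, 1-1001*, 1-1110*, 10-001*, 10-101*, 10-110*, 10-111*, 100-01*, 10000-*, 1001-1*, 10011-*, 101-01*, 1011-0*, 1011-1*, 10110-*, 10111-*, 11-001*, 110-00*, 110-01*, 110-11*, 1100-0*, 1100-1*, 11000-*, 11001-*, 1101-1*, 11010-*
[col 2] --1110, -01-01, -011-0*, -011-1*, -0110-*, -0111-*, -10-11, 0-1-10*, 0-1-11*, 0-101-*, 0-11-0, 0-111-*, 001--1, 001-1-*, 0011--*, 01--11, 011-1-*, 1--001, 1-0-01, 1-000-, 1-01-1, 10--01, 10-1-1, 10-11-, 1011--*, 110--1, 110-0-, 1100--
[col 3] -011--, 0-1-1-
Prime implicants: --1110, -01-01, -011--, -10-11, 0-1-1-, 0-11-0, 00-010, 00-100, 001--1, 01--11, 1--001, 1-0-01, 1-000-, 1-01-1, 10--01, 10-1-1, 10-11-, 110--1, 110-0-, 1100--
PI chart (minterm → PIs covering it):
  2 | 00-010  (sole → essential)
  4 | 00-100  (sole → essential)
  9 | -01-01,001--1
  10 | 0-1-1-,00-010
  11 | 0-1-1-,001--1
  12 | -011--,0-11-0,00-100
  13 | -01-01,-011--,001--1
  14 | --1110,-011--,0-1-1-,0-11-0
  15 | -011--,0-1-1-,001--1
  19 | -10-11,01--11
  23 | -10-11,01--11
  26 | 0-1-1-  (sole → essential)
  28 | 0-11-0  (sole → essential)
  30 | --1110,0-1-1-,0-11-0
  31 | 0-1-1-,01--11
  32 | 1-000-  (sole → essential)
  33 | 1--001,1-0-01,1-000-,10--01
  37 | 1-0-01,1-01-1,10--01,10-1-1
  38 | 10-11-  (sole → essential)
  39 | 1-01-1,10-1-1,10-11-
  41 | -01-01,1--001,10--01
  44 | -011--  (sole → essential)
  45 | -01-01,-011--,10--01,10-1-1
  46 | --1110,-011--,10-11-
  47 | -011--,10-1-1,10-11-
  48 | 1-000-,110-0-,1100--
  49 | 1--001,1-0-01,1-000-,110--1,110-0-,1100--
  50 | 1100--  (sole → essential)
  51 | -10-11,110--1,1100--
  52 | 110-0-  (sole → essential)
  53 | 1-0-01,1-01-1,110--1,110-0-
  55 | -10-11,1-01-1,110--1
  57 | 1--001  (sole → essential)
  62 | --1110  (sole → essential)
Essential prime implicants: --1110, -011--, 0-1-1-, 0-11-0, 00-010, 00-100, 1--001, 1-000-, 10-11-, 110-0-, 1100--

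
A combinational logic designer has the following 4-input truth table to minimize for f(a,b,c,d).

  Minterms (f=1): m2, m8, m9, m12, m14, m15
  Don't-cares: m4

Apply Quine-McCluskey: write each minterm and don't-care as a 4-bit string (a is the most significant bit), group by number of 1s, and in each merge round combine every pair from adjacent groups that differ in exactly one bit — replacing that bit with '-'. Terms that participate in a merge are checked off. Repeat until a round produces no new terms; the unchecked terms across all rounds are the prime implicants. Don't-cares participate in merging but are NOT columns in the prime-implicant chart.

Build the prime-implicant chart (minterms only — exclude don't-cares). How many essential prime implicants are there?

3

[col 0] 0010, 0100*, 1000*, 1001*, 1100*, 1110*, 1111*
[col 1] -100, 1-00, 100-, 11-0, 111-
Prime implicants: -100, 0010, 1-00, 100-, 11-0, 111-
PI chart (minterm → PIs covering it):
  2 | 0010  (sole → essential)
  8 | 1-00,100-
  9 | 100-  (sole → essential)
  12 | -100,1-00,11-0
  14 | 11-0,111-
  15 | 111-  (sole → essential)
Essential prime implicants: 0010, 100-, 111-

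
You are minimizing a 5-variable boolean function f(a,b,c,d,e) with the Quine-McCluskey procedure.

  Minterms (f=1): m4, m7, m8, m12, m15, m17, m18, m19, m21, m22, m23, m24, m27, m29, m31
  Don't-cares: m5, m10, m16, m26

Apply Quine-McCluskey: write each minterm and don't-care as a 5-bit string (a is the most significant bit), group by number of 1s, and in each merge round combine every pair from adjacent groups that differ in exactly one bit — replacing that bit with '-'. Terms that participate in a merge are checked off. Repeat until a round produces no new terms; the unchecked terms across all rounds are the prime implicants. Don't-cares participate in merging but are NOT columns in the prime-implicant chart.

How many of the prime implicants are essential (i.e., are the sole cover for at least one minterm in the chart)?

3

[col 0] 00100*, 00101*, 00111*, 01000*, 01010*, 01100*, 01111*, 10000*, 10001*, 10010*, 10011*, 10101*, 10110*, 10111*, 11000*, 11010*, 11011*, 11101*, 11111*
[col 1] -0101*, -0111*, -1000*, -1010*, -1111*, 0-100, 0-111*, 001-1*, 0010-, 01-00, 010-0*, 1-000*, 1-010*, 1-011*, 1-101*, 1-111*, 10-01*, 10-10*, 10-11*, 100-0*, 100-1*, 1000-*, 1001-*, 101-1*, 1011-*, 11-11*, 110-0*, 1101-*, 111-1*
[col 2] --111, -01-1, -10-0, 1--11, 1-0-0, 1-01-, 1-1-1, 10--1, 10-1-, 100--
Prime implicants: --111, -01-1, -10-0, 0-100, 0010-, 01-00, 1--11, 1-0-0, 1-01-, 1-1-1, 10--1, 10-1-, 100--
PI chart (minterm → PIs covering it):
  4 | 0-100,0010-
  7 | --111,-01-1
  8 | -10-0,01-00
  12 | 0-100,01-00
  15 | --111  (sole → essential)
  17 | 10--1,100--
  18 | 1-0-0,1-01-,10-1-,100--
  19 | 1--11,1-01-,10--1,10-1-,100--
  21 | -01-1,1-1-1,10--1
  22 | 10-1-  (sole → essential)
  23 | --111,-01-1,1--11,1-1-1,10--1,10-1-
  24 | -10-0,1-0-0
  27 | 1--11,1-01-
  29 | 1-1-1  (sole → essential)
  31 | --111,1--11,1-1-1
Essential prime implicants: --111, 1-1-1, 10-1-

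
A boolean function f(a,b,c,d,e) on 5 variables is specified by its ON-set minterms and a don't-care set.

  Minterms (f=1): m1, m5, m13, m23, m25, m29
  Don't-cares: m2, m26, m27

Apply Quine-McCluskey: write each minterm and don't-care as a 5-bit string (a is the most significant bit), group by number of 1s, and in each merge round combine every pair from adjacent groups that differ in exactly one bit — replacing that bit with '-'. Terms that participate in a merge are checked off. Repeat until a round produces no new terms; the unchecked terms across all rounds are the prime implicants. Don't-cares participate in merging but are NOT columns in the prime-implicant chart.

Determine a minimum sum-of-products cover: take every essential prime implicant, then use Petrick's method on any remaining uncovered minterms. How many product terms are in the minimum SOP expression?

4

Round 0: 00001✓ 00010 00101✓ 01101✓ 10111 11001✓ 11010✓ 11011✓ 11101✓
Round 1: -1101 0-101 00-01 11-01 110-1 1101-
PIs = {-1101, 0-101, 00-01, 00010, 10111, 11-01, 110-1, 1101-}
Coverage chart:
  m1: 00-01 ←essential
  m5: 0-101,00-01
  m13: -1101,0-101
  m23: 10111 ←essential
  m25: 11-01,110-1
  m29: -1101,11-01
Essential: 00-01, 10111
Petrick residual → -1101, 11-01
Min cover (4 terms): bcd'e + a'b'd'e + ab'cde + abd'e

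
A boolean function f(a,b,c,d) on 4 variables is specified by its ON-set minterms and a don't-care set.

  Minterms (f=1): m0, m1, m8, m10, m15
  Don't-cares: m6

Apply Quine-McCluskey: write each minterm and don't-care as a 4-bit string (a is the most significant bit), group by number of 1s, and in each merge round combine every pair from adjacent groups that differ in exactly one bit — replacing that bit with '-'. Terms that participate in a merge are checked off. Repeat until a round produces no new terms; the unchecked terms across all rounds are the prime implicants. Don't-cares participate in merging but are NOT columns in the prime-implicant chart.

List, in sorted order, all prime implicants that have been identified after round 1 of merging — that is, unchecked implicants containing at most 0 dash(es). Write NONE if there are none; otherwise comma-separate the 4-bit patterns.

[col 0] 0000*, 0001*, 0110, 1000*, 1010*, 1111
[col 1] -000, 000-, 10-0
Prime implicants: -000, 000-, 0110, 10-0, 1111

0110, 1111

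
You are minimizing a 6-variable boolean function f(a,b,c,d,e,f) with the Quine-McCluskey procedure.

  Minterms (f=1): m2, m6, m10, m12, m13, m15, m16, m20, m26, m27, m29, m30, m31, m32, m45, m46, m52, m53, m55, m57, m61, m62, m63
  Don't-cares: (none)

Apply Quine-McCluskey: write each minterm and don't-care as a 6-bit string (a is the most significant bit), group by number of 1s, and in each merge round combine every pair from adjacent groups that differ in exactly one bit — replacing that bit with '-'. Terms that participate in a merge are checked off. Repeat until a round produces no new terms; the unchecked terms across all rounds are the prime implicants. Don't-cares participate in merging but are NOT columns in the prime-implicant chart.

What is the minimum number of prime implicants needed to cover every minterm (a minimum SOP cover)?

12

[col 0] 000010*, 000110*, 001010*, 001100*, 001101*, 001111*, 010000*, 010100*, 011010*, 011011*, 011101*, 011110*, 011111*, 100000, 101101*, 101110*, 110100*, 110101*, 110111*, 111001*, 111101*, 111110*, 111111*
[col 1] -01101*, -10100, -11101*, -11110*, -11111*, 0-1010, 0-1101*, 0-1111*, 00-010, 000-10, 0011-1*, 00110-, 010-00, 011-10*, 011-11*, 01101-*, 0111-1*, 01111-*, 1-1101*, 1-1110, 11-101*, 11-111*, 1101-1*, 11010-, 111-01, 1111-1*, 11111-*
[col 2] --1101, -111-1, -1111-, 0-11-1, 011-1-, 11-1-1
Prime implicants: --1101, -10100, -111-1, -1111-, 0-1010, 0-11-1, 00-010, 000-10, 00110-, 010-00, 011-1-, 1-1110, 100000, 11-1-1, 11010-, 111-01
PI chart (minterm → PIs covering it):
  2 | 00-010,000-10
  6 | 000-10  (sole → essential)
  10 | 0-1010,00-010
  12 | 00110-  (sole → essential)
  13 | --1101,0-11-1,00110-
  15 | 0-11-1  (sole → essential)
  16 | 010-00  (sole → essential)
  20 | -10100,010-00
  26 | 0-1010,011-1-
  27 | 011-1-  (sole → essential)
  29 | --1101,-111-1,0-11-1
  30 | -1111-,011-1-
  31 | -111-1,-1111-,0-11-1,011-1-
  32 | 100000  (sole → essential)
  45 | --1101  (sole → essential)
  46 | 1-1110  (sole → essential)
  52 | -10100,11010-
  53 | 11-1-1,11010-
  55 | 11-1-1  (sole → essential)
  57 | 111-01  (sole → essential)
  61 | --1101,-111-1,11-1-1,111-01
  62 | -1111-,1-1110
  63 | -111-1,-1111-,11-1-1
Essential prime implicants: --1101, 0-11-1, 000-10, 00110-, 010-00, 011-1-, 1-1110, 100000, 11-1-1, 111-01
Petrick residual → -10100, 0-1010
Minimum SOP uses 12 PIs: cde'f + bc'de'f' + a'cd'ef' + a'cdf + a'b'c'ef' + a'b'cde' + a'bc'e'f' + a'bce + acdef' + ab'c'd'e'f' + abdf + abce'f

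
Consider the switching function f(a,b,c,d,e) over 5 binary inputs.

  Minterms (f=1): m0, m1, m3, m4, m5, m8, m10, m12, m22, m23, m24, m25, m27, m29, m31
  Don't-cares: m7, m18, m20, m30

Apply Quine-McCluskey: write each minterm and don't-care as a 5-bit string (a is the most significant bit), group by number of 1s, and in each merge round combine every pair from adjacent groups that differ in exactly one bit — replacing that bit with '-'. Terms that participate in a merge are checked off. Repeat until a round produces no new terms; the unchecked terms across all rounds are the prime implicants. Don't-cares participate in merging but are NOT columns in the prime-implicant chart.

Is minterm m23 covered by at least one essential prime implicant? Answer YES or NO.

[col 0] 00000*, 00001*, 00011*, 00100*, 00101*, 00111*, 01000*, 01010*, 01100*, 10010*, 10100*, 10110*, 10111*, 11000*, 11001*, 11011*, 11101*, 11110*, 11111*
[col 1] -0100, -0111, -1000, 0-000*, 0-100*, 00-00*, 00-01*, 00-11*, 000-1*, 0000-*, 001-1*, 0010-*, 01-00*, 010-0, 1-110*, 1-111*, 10-10, 101-0, 1011-*, 11-01*, 11-11*, 110-1*, 1100-, 111-1*, 1111-*
[col 2] 0--00, 00--1, 00-0-, 1-11-, 11--1
Prime implicants: -0100, -0111, -1000, 0--00, 00--1, 00-0-, 010-0, 1-11-, 10-10, 101-0, 11--1, 1100-
PI chart (minterm → PIs covering it):
  0 | 0--00,00-0-
  1 | 00--1,00-0-
  3 | 00--1  (sole → essential)
  4 | -0100,0--00,00-0-
  5 | 00--1,00-0-
  8 | -1000,0--00,010-0
  10 | 010-0  (sole → essential)
  12 | 0--00  (sole → essential)
  22 | 1-11-,10-10,101-0
  23 | -0111,1-11-
  24 | -1000,1100-
  25 | 11--1,1100-
  27 | 11--1  (sole → essential)
  29 | 11--1  (sole → essential)
  31 | 1-11-,11--1
Essential prime implicants: 0--00, 00--1, 010-0, 11--1

NO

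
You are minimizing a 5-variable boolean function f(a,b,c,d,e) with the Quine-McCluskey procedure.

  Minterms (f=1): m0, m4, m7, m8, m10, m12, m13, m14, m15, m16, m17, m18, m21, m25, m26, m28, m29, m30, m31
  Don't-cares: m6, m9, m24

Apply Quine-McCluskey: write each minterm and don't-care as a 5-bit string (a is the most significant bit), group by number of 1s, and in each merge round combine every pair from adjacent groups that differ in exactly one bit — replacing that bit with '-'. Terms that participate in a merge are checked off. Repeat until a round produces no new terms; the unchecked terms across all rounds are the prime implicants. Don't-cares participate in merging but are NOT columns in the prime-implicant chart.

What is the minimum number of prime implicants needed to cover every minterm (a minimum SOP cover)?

[col 0] 00000*, 00100*, 00110*, 00111*, 01000*, 01001*, 01010*, 01100*, 01101*, 01110*, 01111*, 10000*, 10001*, 10010*, 10101*, 11000*, 11001*, 11010*, 11100*, 11101*, 11110*, 11111*
[col 1] -0000*, -1000*, -1001*, -1010*, -1100*, -1101*, -1110*, -1111*, 0-000*, 0-100*, 0-110*, 0-111*, 00-00*, 001-0*, 0011-*, 01-00*, 01-01*, 01-10*, 010-0*, 0100-*, 011-0*, 011-1*, 0110-*, 0111-*, 1-000*, 1-001*, 1-010*, 1-101*, 10-01*, 100-0*, 1000-*, 11-00*, 11-01*, 11-10*, 110-0*, 1100-*, 111-0*, 111-1*, 1110-*, 1111-*
[col 2] --000, -1-00*, -1-01*, -1-10*, -10-0*, -100-*, -11-0*, -11-1*, -110-*, -111-*, 0--00, 0-1-0, 0-11-, 01--0*, 01-0-*, 011--*, 1--01, 1-0-0, 1-00-, 11--0*, 11-0-*, 111--*
[col 3] -1--0, -1-0-, -11--
Prime implicants: --000, -1--0, -1-0-, -11--, 0--00, 0-1-0, 0-11-, 1--01, 1-0-0, 1-00-
PI chart (minterm → PIs covering it):
  0 | --000,0--00
  4 | 0--00,0-1-0
  7 | 0-11-  (sole → essential)
  8 | --000,-1--0,-1-0-,0--00
  10 | -1--0  (sole → essential)
  12 | -1--0,-1-0-,-11--,0--00,0-1-0
  13 | -1-0-,-11--
  14 | -1--0,-11--,0-1-0,0-11-
  15 | -11--,0-11-
  16 | --000,1-0-0,1-00-
  17 | 1--01,1-00-
  18 | 1-0-0  (sole → essential)
  21 | 1--01  (sole → essential)
  25 | -1-0-,1--01,1-00-
  26 | -1--0,1-0-0
  28 | -1--0,-1-0-,-11--
  29 | -1-0-,-11--,1--01
  30 | -1--0,-11--
  31 | -11--  (sole → essential)
Essential prime implicants: -1--0, -11--, 0-11-, 1--01, 1-0-0
Petrick residual → 0--00
Minimum SOP uses 6 PIs: be' + bc + a'd'e' + a'cd + ad'e + ac'e'

6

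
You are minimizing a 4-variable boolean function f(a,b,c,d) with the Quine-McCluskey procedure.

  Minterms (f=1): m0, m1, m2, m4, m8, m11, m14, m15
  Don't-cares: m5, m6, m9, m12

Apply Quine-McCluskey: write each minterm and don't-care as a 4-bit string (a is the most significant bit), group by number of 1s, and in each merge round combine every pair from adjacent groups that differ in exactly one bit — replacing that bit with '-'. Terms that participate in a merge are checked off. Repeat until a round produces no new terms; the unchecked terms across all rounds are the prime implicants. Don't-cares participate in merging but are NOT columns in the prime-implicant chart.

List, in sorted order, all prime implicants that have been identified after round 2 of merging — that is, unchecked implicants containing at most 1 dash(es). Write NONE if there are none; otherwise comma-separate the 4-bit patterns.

[col 0] 0000*, 0001*, 0010*, 0100*, 0101*, 0110*, 1000*, 1001*, 1011*, 1100*, 1110*, 1111*
[col 1] -000*, -001*, -100*, -110*, 0-00*, 0-01*, 0-10*, 00-0*, 000-*, 01-0*, 010-*, 1-00*, 1-11, 10-1, 100-*, 11-0*, 111-
[col 2] --00, -00-, -1-0, 0--0, 0-0-
Prime implicants: --00, -00-, -1-0, 0--0, 0-0-, 1-11, 10-1, 111-

1-11, 10-1, 111-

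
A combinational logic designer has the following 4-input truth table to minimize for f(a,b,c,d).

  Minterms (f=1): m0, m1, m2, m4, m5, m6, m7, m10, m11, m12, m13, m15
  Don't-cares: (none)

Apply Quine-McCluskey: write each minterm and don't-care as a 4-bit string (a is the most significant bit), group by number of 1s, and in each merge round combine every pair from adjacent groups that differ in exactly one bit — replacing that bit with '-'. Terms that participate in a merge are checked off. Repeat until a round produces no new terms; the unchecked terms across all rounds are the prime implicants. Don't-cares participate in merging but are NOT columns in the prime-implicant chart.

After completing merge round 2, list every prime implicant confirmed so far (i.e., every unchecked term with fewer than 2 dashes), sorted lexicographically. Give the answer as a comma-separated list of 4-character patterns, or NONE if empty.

[col 0] 0000*, 0001*, 0010*, 0100*, 0101*, 0110*, 0111*, 1010*, 1011*, 1100*, 1101*, 1111*
[col 1] -010, -100*, -101*, -111*, 0-00*, 0-01*, 0-10*, 00-0*, 000-*, 01-0*, 01-1*, 010-*, 011-*, 1-11, 101-, 11-1*, 110-*
[col 2] -1-1, -10-, 0--0, 0-0-, 01--
Prime implicants: -010, -1-1, -10-, 0--0, 0-0-, 01--, 1-11, 101-

-010, 1-11, 101-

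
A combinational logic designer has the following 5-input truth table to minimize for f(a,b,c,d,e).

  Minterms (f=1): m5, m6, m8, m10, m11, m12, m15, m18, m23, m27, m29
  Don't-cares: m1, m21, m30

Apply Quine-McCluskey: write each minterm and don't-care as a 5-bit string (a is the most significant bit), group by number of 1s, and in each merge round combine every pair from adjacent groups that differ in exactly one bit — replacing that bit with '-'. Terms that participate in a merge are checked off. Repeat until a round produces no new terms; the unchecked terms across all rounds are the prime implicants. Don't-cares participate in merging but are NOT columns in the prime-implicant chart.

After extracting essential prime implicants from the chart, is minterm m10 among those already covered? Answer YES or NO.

NO

size-2^0 implicants → 00001(✓)  00101(✓)  00110  01000(✓)  01010(✓)  01011(✓)  01100(✓)  01111(✓)  10010  10101(✓)  10111(✓)  11011(✓)  11101(✓)  11110
size-2^1 implicants → -0101  -1011  00-01  01-00  01-11  010-0  0101-  1-101  101-1
Unchecked terms (primes): -0101, -1011, 00-01, 00110, 01-00, 01-11, 010-0, 0101-, 1-101, 10010, 101-1, 11110
Minterm coverage:
  m5 ⊆ -0101,00-01
  m6 ⊆ 00110 [E]
  m8 ⊆ 01-00,010-0
  m10 ⊆ 010-0,0101-
  m11 ⊆ -1011,01-11,0101-
  m12 ⊆ 01-00 [E]
  m15 ⊆ 01-11 [E]
  m18 ⊆ 10010 [E]
  m23 ⊆ 101-1 [E]
  m27 ⊆ -1011 [E]
  m29 ⊆ 1-101 [E]
E = {-1011, 00110, 01-00, 01-11, 1-101, 10010, 101-1}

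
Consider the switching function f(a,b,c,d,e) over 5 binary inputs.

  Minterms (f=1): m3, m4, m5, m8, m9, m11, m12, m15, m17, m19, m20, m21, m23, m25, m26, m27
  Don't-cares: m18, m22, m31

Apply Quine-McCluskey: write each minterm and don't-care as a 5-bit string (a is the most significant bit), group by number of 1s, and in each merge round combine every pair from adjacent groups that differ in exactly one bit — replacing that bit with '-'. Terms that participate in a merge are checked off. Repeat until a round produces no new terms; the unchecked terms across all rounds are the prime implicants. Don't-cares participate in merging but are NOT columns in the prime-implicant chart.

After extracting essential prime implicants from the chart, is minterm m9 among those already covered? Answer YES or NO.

size-2^0 implicants → 00011(✓)  00100(✓)  00101(✓)  01000(✓)  01001(✓)  01011(✓)  01100(✓)  01111(✓)  10001(✓)  10010(✓)  10011(✓)  10100(✓)  10101(✓)  10110(✓)  10111(✓)  11001(✓)  11010(✓)  11011(✓)  11111(✓)
size-2^1 implicants → -0011(✓)  -0100(✓)  -0101(✓)  -1001(✓)  -1011(✓)  -1111(✓)  0-011(✓)  0-100  0010-(✓)  01-00  01-11(✓)  010-1(✓)  0100-  1-001(✓)  1-010(✓)  1-011(✓)  1-111(✓)  10-01(✓)  10-10(✓)  10-11(✓)  100-1(✓)  1001-(✓)  101-0(✓)  101-1(✓)  1010-(✓)  1011-(✓)  11-11(✓)  110-1(✓)  1101-(✓)
size-2^2 implicants → --011  -010-  -1-11  -10-1  1--11  1-0-1  1-01-  10--1  10-1-  101--
Unchecked terms (primes): --011, -010-, -1-11, -10-1, 0-100, 01-00, 0100-, 1--11, 1-0-1, 1-01-, 10--1, 10-1-, 101--
Minterm coverage:
  m3 ⊆ --011 [E]
  m4 ⊆ -010-,0-100
  m5 ⊆ -010- [E]
  m8 ⊆ 01-00,0100-
  m9 ⊆ -10-1,0100-
  m11 ⊆ --011,-1-11,-10-1
  m12 ⊆ 0-100,01-00
  m15 ⊆ -1-11 [E]
  m17 ⊆ 1-0-1,10--1
  m19 ⊆ --011,1--11,1-0-1,1-01-,10--1,10-1-
  m20 ⊆ -010-,101--
  m21 ⊆ -010-,10--1,101--
  m23 ⊆ 1--11,10--1,10-1-,101--
  m25 ⊆ -10-1,1-0-1
  m26 ⊆ 1-01- [E]
  m27 ⊆ --011,-1-11,-10-1,1--11,1-0-1,1-01-
E = {--011, -010-, -1-11, 1-01-}

NO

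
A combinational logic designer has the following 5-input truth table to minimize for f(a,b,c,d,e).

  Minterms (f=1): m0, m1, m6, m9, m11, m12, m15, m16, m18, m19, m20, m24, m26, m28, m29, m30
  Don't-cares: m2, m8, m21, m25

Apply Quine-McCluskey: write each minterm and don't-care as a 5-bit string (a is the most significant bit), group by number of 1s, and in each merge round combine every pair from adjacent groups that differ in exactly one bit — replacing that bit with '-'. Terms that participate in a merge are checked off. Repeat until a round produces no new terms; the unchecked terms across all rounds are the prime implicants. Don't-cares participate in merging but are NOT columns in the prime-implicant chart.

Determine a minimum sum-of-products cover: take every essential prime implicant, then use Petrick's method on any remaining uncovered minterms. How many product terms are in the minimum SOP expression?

size-2^0 implicants → 00000(✓)  00001(✓)  00010(✓)  00110(✓)  01000(✓)  01001(✓)  01011(✓)  01100(✓)  01111(✓)  10000(✓)  10010(✓)  10011(✓)  10100(✓)  10101(✓)  11000(✓)  11001(✓)  11010(✓)  11100(✓)  11101(✓)  11110(✓)
size-2^1 implicants → -0000(✓)  -0010(✓)  -1000(✓)  -1001(✓)  -1100(✓)  0-000(✓)  0-001(✓)  00-10  000-0(✓)  0000-(✓)  01-00(✓)  01-11  010-1  0100-(✓)  1-000(✓)  1-010(✓)  1-100(✓)  1-101(✓)  10-00(✓)  100-0(✓)  1001-  1010-(✓)  11-00(✓)  11-01(✓)  11-10(✓)  110-0(✓)  1100-(✓)  111-0(✓)  1110-(✓)
size-2^2 implicants → --000  -00-0  -1-00  -100-  0-00-  1--00  1-0-0  1-10-  11--0  11-0-
Unchecked terms (primes): --000, -00-0, -1-00, -100-, 0-00-, 00-10, 01-11, 010-1, 1--00, 1-0-0, 1-10-, 1001-, 11--0, 11-0-
Minterm coverage:
  m0 ⊆ --000,-00-0,0-00-
  m1 ⊆ 0-00- [E]
  m6 ⊆ 00-10 [E]
  m9 ⊆ -100-,0-00-,010-1
  m11 ⊆ 01-11,010-1
  m12 ⊆ -1-00 [E]
  m15 ⊆ 01-11 [E]
  m16 ⊆ --000,-00-0,1--00,1-0-0
  m18 ⊆ -00-0,1-0-0,1001-
  m19 ⊆ 1001- [E]
  m20 ⊆ 1--00,1-10-
  m24 ⊆ --000,-1-00,-100-,1--00,1-0-0,11--0,11-0-
  m26 ⊆ 1-0-0,11--0
  m28 ⊆ -1-00,1--00,1-10-,11--0,11-0-
  m29 ⊆ 1-10-,11-0-
  m30 ⊆ 11--0 [E]
E = {-1-00, 0-00-, 00-10, 01-11, 1001-, 11--0}
Petrick residual → --000, 1-10-
Cover = c'd'e' + bd'e' + a'c'd' + a'b'de' + a'bde + acd' + ab'c'd + abe'  |cover|=8

8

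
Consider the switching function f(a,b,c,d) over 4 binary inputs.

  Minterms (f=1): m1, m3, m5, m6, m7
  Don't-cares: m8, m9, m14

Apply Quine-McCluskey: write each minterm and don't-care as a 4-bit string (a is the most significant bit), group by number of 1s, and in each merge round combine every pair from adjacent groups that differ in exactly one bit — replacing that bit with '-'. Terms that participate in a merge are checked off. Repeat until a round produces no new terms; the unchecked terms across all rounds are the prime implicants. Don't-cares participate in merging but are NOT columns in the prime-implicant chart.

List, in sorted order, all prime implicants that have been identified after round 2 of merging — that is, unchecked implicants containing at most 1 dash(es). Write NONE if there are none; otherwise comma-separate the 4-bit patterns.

Round 0: 0001✓ 0011✓ 0101✓ 0110✓ 0111✓ 1000✓ 1001✓ 1110✓
Round 1: -001 -110 0-01✓ 0-11✓ 00-1✓ 01-1✓ 011- 100-
Round 2: 0--1
PIs = {-001, -110, 0--1, 011-, 100-}

-001, -110, 011-, 100-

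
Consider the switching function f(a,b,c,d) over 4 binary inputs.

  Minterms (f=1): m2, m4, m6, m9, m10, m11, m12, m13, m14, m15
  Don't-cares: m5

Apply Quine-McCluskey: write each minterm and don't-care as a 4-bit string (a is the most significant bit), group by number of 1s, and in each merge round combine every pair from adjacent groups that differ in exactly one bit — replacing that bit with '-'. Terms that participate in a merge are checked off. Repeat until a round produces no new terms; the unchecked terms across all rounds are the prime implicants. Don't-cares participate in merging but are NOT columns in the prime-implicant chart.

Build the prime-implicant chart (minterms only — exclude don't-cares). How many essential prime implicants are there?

2

Round 0: 0010✓ 0100✓ 0101✓ 0110✓ 1001✓ 1010✓ 1011✓ 1100✓ 1101✓ 1110✓ 1111✓
Round 1: -010✓ -100✓ -101✓ -110✓ 0-10✓ 01-0✓ 010-✓ 1-01✓ 1-10✓ 1-11✓ 10-1✓ 101-✓ 11-0✓ 11-1✓ 110-✓ 111-✓
Round 2: --10 -1-0 -10- 1--1 1-1- 11--
PIs = {--10, -1-0, -10-, 1--1, 1-1-, 11--}
Coverage chart:
  m2: --10 ←essential
  m4: -1-0,-10-
  m6: --10,-1-0
  m9: 1--1 ←essential
  m10: --10,1-1-
  m11: 1--1,1-1-
  m12: -1-0,-10-,11--
  m13: -10-,1--1,11--
  m14: --10,-1-0,1-1-,11--
  m15: 1--1,1-1-,11--
Essential: --10, 1--1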